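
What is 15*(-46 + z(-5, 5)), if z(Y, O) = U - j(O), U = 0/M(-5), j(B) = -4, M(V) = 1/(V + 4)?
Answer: -630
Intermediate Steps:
M(V) = 1/(4 + V)
U = 0 (U = 0/(1/(4 - 5)) = 0/(1/(-1)) = 0/(-1) = 0*(-1) = 0)
z(Y, O) = 4 (z(Y, O) = 0 - 1*(-4) = 0 + 4 = 4)
15*(-46 + z(-5, 5)) = 15*(-46 + 4) = 15*(-42) = -630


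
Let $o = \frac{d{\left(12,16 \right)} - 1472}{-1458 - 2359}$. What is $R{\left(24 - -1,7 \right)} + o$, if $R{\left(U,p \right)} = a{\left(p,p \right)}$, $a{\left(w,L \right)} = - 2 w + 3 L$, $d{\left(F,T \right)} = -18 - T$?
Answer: $\frac{28225}{3817} \approx 7.3945$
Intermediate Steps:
$o = \frac{1506}{3817}$ ($o = \frac{\left(-18 - 16\right) - 1472}{-1458 - 2359} = \frac{\left(-18 - 16\right) - 1472}{-3817} = \left(-34 - 1472\right) \left(- \frac{1}{3817}\right) = \left(-1506\right) \left(- \frac{1}{3817}\right) = \frac{1506}{3817} \approx 0.39455$)
$R{\left(U,p \right)} = p$ ($R{\left(U,p \right)} = - 2 p + 3 p = p$)
$R{\left(24 - -1,7 \right)} + o = 7 + \frac{1506}{3817} = \frac{28225}{3817}$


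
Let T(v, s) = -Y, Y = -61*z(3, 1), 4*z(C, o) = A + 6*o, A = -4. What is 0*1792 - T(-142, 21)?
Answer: -61/2 ≈ -30.500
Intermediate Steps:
z(C, o) = -1 + 3*o/2 (z(C, o) = (-4 + 6*o)/4 = -1 + 3*o/2)
Y = -61/2 (Y = -61*(-1 + (3/2)*1) = -61*(-1 + 3/2) = -61*½ = -61/2 ≈ -30.500)
T(v, s) = 61/2 (T(v, s) = -1*(-61/2) = 61/2)
0*1792 - T(-142, 21) = 0*1792 - 1*61/2 = 0 - 61/2 = -61/2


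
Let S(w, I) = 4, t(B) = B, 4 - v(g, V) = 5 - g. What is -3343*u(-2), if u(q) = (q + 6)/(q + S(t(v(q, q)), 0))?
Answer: -6686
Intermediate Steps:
v(g, V) = -1 + g (v(g, V) = 4 - (5 - g) = 4 + (-5 + g) = -1 + g)
u(q) = (6 + q)/(4 + q) (u(q) = (q + 6)/(q + 4) = (6 + q)/(4 + q))
-3343*u(-2) = -3343*(6 - 2)/(4 - 2) = -3343*4/2 = -3343*2 = -6686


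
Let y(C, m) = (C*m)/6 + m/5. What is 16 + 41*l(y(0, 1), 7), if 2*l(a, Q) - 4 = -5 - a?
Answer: -43/5 ≈ -8.6000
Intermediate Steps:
y(C, m) = m/5 + C*m/6 (y(C, m) = (C*m)*(1/6) + m*(1/5) = C*m/6 + m/5 = m/5 + C*m/6)
l(a, Q) = -1/2 - a/2 (l(a, Q) = 2 + (-5 - a)/2 = 2 + (-5/2 - a/2) = -1/2 - a/2)
16 + 41*l(y(0, 1), 7) = 16 + 41*(-1/2 - (6 + 5*0)/60) = 16 + 41*(-1/2 - (6 + 0)/60) = 16 + 41*(-1/2 - 6/60) = 16 + 41*(-1/2 - 1/2*1/5) = 16 + 41*(-1/2 - 1/10) = 16 + 41*(-3/5) = 16 - 123/5 = -43/5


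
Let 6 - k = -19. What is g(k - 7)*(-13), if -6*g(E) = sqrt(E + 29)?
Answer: 13*sqrt(47)/6 ≈ 14.854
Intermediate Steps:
k = 25 (k = 6 - 1*(-19) = 6 + 19 = 25)
g(E) = -sqrt(29 + E)/6 (g(E) = -sqrt(E + 29)/6 = -sqrt(29 + E)/6)
g(k - 7)*(-13) = -sqrt(29 + (25 - 7))/6*(-13) = -sqrt(29 + 18)/6*(-13) = -sqrt(47)/6*(-13) = 13*sqrt(47)/6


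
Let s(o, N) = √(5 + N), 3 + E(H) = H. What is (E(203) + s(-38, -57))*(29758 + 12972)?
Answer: 8546000 + 85460*I*√13 ≈ 8.546e+6 + 3.0813e+5*I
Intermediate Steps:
E(H) = -3 + H
(E(203) + s(-38, -57))*(29758 + 12972) = ((-3 + 203) + √(5 - 57))*(29758 + 12972) = (200 + √(-52))*42730 = (200 + 2*I*√13)*42730 = 8546000 + 85460*I*√13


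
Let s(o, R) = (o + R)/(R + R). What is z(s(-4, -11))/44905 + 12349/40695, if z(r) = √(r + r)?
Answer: 12349/40695 + √165/493955 ≈ 0.30348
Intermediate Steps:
s(o, R) = (R + o)/(2*R) (s(o, R) = (R + o)/((2*R)) = (R + o)*(1/(2*R)) = (R + o)/(2*R))
z(r) = √2*√r (z(r) = √(2*r) = √2*√r)
z(s(-4, -11))/44905 + 12349/40695 = (√2*√((½)*(-11 - 4)/(-11)))/44905 + 12349/40695 = (√2*√((½)*(-1/11)*(-15)))*(1/44905) + 12349*(1/40695) = (√2*√(15/22))*(1/44905) + 12349/40695 = (√2*(√330/22))*(1/44905) + 12349/40695 = (√165/11)*(1/44905) + 12349/40695 = √165/493955 + 12349/40695 = 12349/40695 + √165/493955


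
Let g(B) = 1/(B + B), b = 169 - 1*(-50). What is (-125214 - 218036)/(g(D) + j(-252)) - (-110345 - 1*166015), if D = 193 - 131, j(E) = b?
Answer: 7462545520/27157 ≈ 2.7479e+5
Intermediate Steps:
b = 219 (b = 169 + 50 = 219)
j(E) = 219
D = 62
g(B) = 1/(2*B)
(-125214 - 218036)/(g(D) + j(-252)) - (-110345 - 1*166015) = (-125214 - 218036)/((½)/62 + 219) - (-110345 - 1*166015) = -343250/((½)*(1/62) + 219) - (-110345 - 166015) = -343250/(1/124 + 219) - 1*(-276360) = -343250/27157/124 + 276360 = -343250*124/27157 + 276360 = -42563000/27157 + 276360 = 7462545520/27157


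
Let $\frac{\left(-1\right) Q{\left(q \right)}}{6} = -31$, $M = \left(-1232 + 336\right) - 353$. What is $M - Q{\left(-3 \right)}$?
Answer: $-1435$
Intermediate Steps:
$M = -1249$ ($M = -896 - 353 = -1249$)
$Q{\left(q \right)} = 186$ ($Q{\left(q \right)} = \left(-6\right) \left(-31\right) = 186$)
$M - Q{\left(-3 \right)} = -1249 - 186 = -1435$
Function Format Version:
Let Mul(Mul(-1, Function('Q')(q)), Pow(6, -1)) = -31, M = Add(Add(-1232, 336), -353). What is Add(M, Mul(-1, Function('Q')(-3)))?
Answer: -1435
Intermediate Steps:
M = -1249 (M = Add(-896, -353) = -1249)
Function('Q')(q) = 186 (Function('Q')(q) = Mul(-6, -31) = 186)
Add(M, Mul(-1, Function('Q')(-3))) = Add(-1249, Mul(-1, 186)) = Add(-1249, -186) = -1435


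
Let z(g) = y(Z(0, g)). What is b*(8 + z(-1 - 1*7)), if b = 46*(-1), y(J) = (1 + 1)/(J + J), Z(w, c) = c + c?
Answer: -2921/8 ≈ -365.13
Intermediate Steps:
Z(w, c) = 2*c
y(J) = 1/J (y(J) = 2/((2*J)) = 2*(1/(2*J)) = 1/J)
z(g) = 1/(2*g)
b = -46
b*(8 + z(-1 - 1*7)) = -46*(8 + 1/(2*(-1 - 1*7))) = -46*(8 + 1/(2*(-1 - 7))) = -46*(8 + (½)/(-8)) = -46*(8 + (½)*(-⅛)) = -46*(8 - 1/16) = -46*127/16 = -2921/8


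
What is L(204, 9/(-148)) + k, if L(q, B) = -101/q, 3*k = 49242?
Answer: 3348355/204 ≈ 16414.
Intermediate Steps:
k = 16414 (k = (⅓)*49242 = 16414)
L(204, 9/(-148)) + k = -101/204 + 16414 = 3348355/204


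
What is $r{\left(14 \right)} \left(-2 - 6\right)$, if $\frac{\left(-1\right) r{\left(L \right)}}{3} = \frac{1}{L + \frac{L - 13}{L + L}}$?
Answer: $\frac{224}{131} \approx 1.7099$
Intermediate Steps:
$r{\left(L \right)} = - \frac{3}{L + \frac{-13 + L}{2 L}}$ ($r{\left(L \right)} = - \frac{3}{L + \frac{L - 13}{L + L}} = - \frac{3}{L + \frac{-13 + L}{2 L}}$)
$r{\left(14 \right)} \left(-2 - 6\right) = \left(-6\right) 14 \frac{1}{-13 + 14 + 2 \cdot 14^{2}} \left(-2 - 6\right) = \left(-6\right) 14 \frac{1}{-13 + 14 + 2 \cdot 196} \left(-2 - 6\right) = \left(-6\right) 14 \frac{1}{-13 + 14 + 392} \left(-8\right) = \left(-6\right) 14 \cdot \frac{1}{393} \left(-8\right) = \left(- \frac{28}{131}\right) \left(-8\right) = \frac{224}{131}$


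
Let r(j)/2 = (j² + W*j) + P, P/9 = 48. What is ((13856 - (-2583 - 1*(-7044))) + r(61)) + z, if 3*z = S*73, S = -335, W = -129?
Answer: -18566/3 ≈ -6188.7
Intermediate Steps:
P = 432 (P = 9*48 = 432)
r(j) = 864 - 258*j + 2*j² (r(j) = 2*((j² - 129*j) + 432) = 2*(432 + j² - 129*j) = 864 - 258*j + 2*j²)
z = -24455/3 (z = (-335*73)/3 = (⅓)*(-24455) = -24455/3 ≈ -8151.7)
((13856 - (-2583 - 1*(-7044))) + r(61)) + z = ((13856 - (-2583 - 1*(-7044))) + (864 - 258*61 + 2*61²)) - 24455/3 = ((13856 - (-2583 + 7044)) + (864 - 15738 + 2*3721)) - 24455/3 = ((13856 - 1*4461) + (864 - 15738 + 7442)) - 24455/3 = ((13856 - 4461) - 7432) - 24455/3 = (9395 - 7432) - 24455/3 = 1963 - 24455/3 = -18566/3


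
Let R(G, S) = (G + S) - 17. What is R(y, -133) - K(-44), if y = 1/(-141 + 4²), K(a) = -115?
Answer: -4376/125 ≈ -35.008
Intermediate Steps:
y = -1/125 (y = 1/(-141 + 16) = 1/(-125) = -1/125 ≈ -0.0080000)
R(G, S) = -17 + G + S
R(y, -133) - K(-44) = (-17 - 1/125 - 133) - 1*(-115) = -18751/125 + 115 = -4376/125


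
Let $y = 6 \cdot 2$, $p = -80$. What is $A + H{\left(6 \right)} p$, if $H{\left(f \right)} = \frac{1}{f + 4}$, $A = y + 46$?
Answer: $50$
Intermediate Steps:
$y = 12$
$A = 58$ ($A = 12 + 46 = 58$)
$H{\left(f \right)} = \frac{1}{4 + f}$
$A + H{\left(6 \right)} p = 58 + \frac{1}{4 + 6} \left(-80\right) = 58 + \frac{1}{10} \left(-80\right) = 58 - 8 = 50$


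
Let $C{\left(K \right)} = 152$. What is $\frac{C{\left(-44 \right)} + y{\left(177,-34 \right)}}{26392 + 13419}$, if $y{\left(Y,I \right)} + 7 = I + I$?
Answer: $\frac{77}{39811} \approx 0.0019341$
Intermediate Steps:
$y{\left(Y,I \right)} = -7 + 2 I$ ($y{\left(Y,I \right)} = -7 + \left(I + I\right) = -7 + 2 I$)
$\frac{C{\left(-44 \right)} + y{\left(177,-34 \right)}}{26392 + 13419} = \frac{152 + \left(-7 + 2 \left(-34\right)\right)}{26392 + 13419} = \frac{152 - 75}{39811} = \left(152 - 75\right) \frac{1}{39811} = 77 \cdot \frac{1}{39811} = \frac{77}{39811}$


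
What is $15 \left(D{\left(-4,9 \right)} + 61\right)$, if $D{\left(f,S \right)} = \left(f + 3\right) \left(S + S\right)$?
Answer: $645$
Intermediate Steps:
$D{\left(f,S \right)} = 2 S \left(3 + f\right)$ ($D{\left(f,S \right)} = \left(3 + f\right) 2 S = 2 S \left(3 + f\right)$)
$15 \left(D{\left(-4,9 \right)} + 61\right) = 15 \left(2 \cdot 9 \left(3 - 4\right) + 61\right) = 15 \left(2 \cdot 9 \left(-1\right) + 61\right) = 15 \left(-18 + 61\right) = 15 \cdot 43 = 645$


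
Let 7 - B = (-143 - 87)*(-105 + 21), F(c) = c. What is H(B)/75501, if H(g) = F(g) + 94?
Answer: -19219/75501 ≈ -0.25455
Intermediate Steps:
B = -19313 (B = 7 - (-143 - 87)*(-105 + 21) = 7 - (-230)*(-84) = 7 - 1*19320 = 7 - 19320 = -19313)
H(g) = 94 + g (H(g) = g + 94 = 94 + g)
H(B)/75501 = (94 - 19313)/75501 = -19219*1/75501 = -19219/75501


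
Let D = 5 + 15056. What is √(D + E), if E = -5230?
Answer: √9831 ≈ 99.151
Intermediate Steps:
D = 15061
√(D + E) = √(15061 - 5230) = √9831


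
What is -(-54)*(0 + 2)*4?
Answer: 432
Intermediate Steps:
-(-54)*(0 + 2)*4 = -(-54)*2*4 = -(-54)*8 = -1*(-432) = 432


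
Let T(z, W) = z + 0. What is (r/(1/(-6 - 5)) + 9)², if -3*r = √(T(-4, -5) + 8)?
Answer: 2401/9 ≈ 266.78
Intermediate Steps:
T(z, W) = z
r = -⅔ (r = -√(-4 + 8)/3 = -√4/3 = -⅓*2 = -⅔ ≈ -0.66667)
(r/(1/(-6 - 5)) + 9)² = (-2/(3*(1/(-6 - 5))) + 9)² = (-2/(3*(1/(-11))) + 9)² = (-2/(3*(-1/11)) + 9)² = (-⅔*(-11) + 9)² = (22/3 + 9)² = (49/3)² = 2401/9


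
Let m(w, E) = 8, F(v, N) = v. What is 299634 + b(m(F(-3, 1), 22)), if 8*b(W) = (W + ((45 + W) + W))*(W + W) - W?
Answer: 299771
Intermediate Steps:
b(W) = -W/8 + W*(45 + 3*W)/4 (b(W) = ((W + ((45 + W) + W))*(W + W) - W)/8 = ((W + (45 + 2*W))*(2*W) - W)/8 = ((45 + 3*W)*(2*W) - W)/8 = (2*W*(45 + 3*W) - W)/8 = (-W + 2*W*(45 + 3*W))/8 = -W/8 + W*(45 + 3*W)/4)
299634 + b(m(F(-3, 1), 22)) = 299634 + (⅛)*8*(89 + 6*8) = 299634 + (⅛)*8*(89 + 48) = 299634 + (⅛)*8*137 = 299634 + 137 = 299771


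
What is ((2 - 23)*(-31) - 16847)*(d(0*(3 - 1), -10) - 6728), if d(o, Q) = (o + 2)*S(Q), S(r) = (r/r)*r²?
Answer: 105727488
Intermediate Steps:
S(r) = r² (S(r) = 1*r² = r²)
d(o, Q) = Q²*(2 + o) (d(o, Q) = (o + 2)*Q² = (2 + o)*Q² = Q²*(2 + o))
((2 - 23)*(-31) - 16847)*(d(0*(3 - 1), -10) - 6728) = ((2 - 23)*(-31) - 16847)*((-10)²*(2 + 0*(3 - 1)) - 6728) = (-21*(-31) - 16847)*(100*(2 + 0*2) - 6728) = (651 - 16847)*(100*(2 + 0) - 6728) = -16196*(100*2 - 6728) = -16196*(200 - 6728) = -16196*(-6528) = 105727488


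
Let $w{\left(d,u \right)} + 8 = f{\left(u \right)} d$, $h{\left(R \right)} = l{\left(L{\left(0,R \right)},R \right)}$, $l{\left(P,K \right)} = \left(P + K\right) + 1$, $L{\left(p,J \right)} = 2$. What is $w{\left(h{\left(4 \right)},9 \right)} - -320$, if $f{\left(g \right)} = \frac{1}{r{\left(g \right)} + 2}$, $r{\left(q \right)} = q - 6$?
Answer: $\frac{1567}{5} \approx 313.4$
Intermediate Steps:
$r{\left(q \right)} = -6 + q$ ($r{\left(q \right)} = q - 6 = -6 + q$)
$l{\left(P,K \right)} = 1 + K + P$ ($l{\left(P,K \right)} = \left(K + P\right) + 1 = 1 + K + P$)
$f{\left(g \right)} = \frac{1}{-4 + g}$ ($f{\left(g \right)} = \frac{1}{\left(-6 + g\right) + 2} = \frac{1}{-4 + g}$)
$h{\left(R \right)} = 3 + R$ ($h{\left(R \right)} = 1 + R + 2 = 3 + R$)
$w{\left(d,u \right)} = -8 + \frac{d}{-4 + u}$
$w{\left(h{\left(4 \right)},9 \right)} - -320 = \frac{32 + \left(3 + 4\right) - 72}{-4 + 9} - -320 = \frac{32 + 7 - 72}{5} + 320 = \frac{1}{5} \left(-33\right) + 320 = - \frac{33}{5} + 320 = \frac{1567}{5}$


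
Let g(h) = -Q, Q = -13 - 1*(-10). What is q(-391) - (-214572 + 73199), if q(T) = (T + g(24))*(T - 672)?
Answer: 553817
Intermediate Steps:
Q = -3 (Q = -13 + 10 = -3)
g(h) = 3 (g(h) = -1*(-3) = 3)
q(T) = (-672 + T)*(3 + T) (q(T) = (T + 3)*(T - 672) = (3 + T)*(-672 + T) = (-672 + T)*(3 + T))
q(-391) - (-214572 + 73199) = (-2016 + (-391)² - 669*(-391)) - (-214572 + 73199) = (-2016 + 152881 + 261579) - 1*(-141373) = 412444 + 141373 = 553817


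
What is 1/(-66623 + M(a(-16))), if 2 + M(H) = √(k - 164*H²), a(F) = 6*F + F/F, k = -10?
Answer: -13325/888074147 - I*√1480110/4440370735 ≈ -1.5004e-5 - 2.7399e-7*I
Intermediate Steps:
a(F) = 1 + 6*F (a(F) = 6*F + 1 = 1 + 6*F)
M(H) = -2 + √(-10 - 164*H²)
1/(-66623 + M(a(-16))) = 1/(-66623 + (-2 + √(-10 - 164*(1 + 6*(-16))²))) = 1/(-66623 + (-2 + √(-10 - 164*(1 - 96)²))) = 1/(-66623 + (-2 + √(-10 - 164*(-95)²))) = 1/(-66623 + (-2 + √(-10 - 164*9025))) = 1/(-66623 + (-2 + √(-10 - 1480100))) = 1/(-66623 + (-2 + √(-1480110))) = 1/(-66623 + (-2 + I*√1480110)) = 1/(-66625 + I*√1480110)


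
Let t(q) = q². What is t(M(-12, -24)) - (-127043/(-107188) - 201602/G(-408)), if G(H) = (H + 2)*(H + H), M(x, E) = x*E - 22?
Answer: 314074087288417/4438869456 ≈ 70755.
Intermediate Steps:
M(x, E) = -22 + E*x (M(x, E) = E*x - 22 = -22 + E*x)
G(H) = 2*H*(2 + H) (G(H) = (2 + H)*(2*H) = 2*H*(2 + H))
t(M(-12, -24)) - (-127043/(-107188) - 201602/G(-408)) = (-22 - 24*(-12))² - (-127043/(-107188) - 201602*(-1/(816*(2 - 408)))) = (-22 + 288)² - (-127043*(-1/107188) - 201602/(2*(-408)*(-406))) = 266² - (127043/107188 - 201602/331296) = 70756 - (127043/107188 - 201602*1/331296) = 70756 - (127043/107188 - 100801/165648) = 70756 - 1*2559940319/4438869456 = 70756 - 2559940319/4438869456 = 314074087288417/4438869456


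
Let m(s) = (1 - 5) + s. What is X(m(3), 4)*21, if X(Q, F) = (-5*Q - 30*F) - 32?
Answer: -3087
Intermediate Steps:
m(s) = -4 + s
X(Q, F) = -32 - 30*F - 5*Q (X(Q, F) = (-30*F - 5*Q) - 32 = -32 - 30*F - 5*Q)
X(m(3), 4)*21 = (-32 - 30*4 - 5*(-4 + 3))*21 = (-32 - 120 - 5*(-1))*21 = (-32 - 120 + 5)*21 = -147*21 = -3087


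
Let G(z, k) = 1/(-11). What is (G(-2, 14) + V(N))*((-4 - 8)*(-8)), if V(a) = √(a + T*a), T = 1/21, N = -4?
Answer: -96/11 + 64*I*√462/7 ≈ -8.7273 + 196.52*I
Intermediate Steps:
T = 1/21 (T = 1*(1/21) = 1/21 ≈ 0.047619)
G(z, k) = -1/11
V(a) = √462*√a/21 (V(a) = √(a + a/21) = √(22*a/21) = √462*√a/21)
(G(-2, 14) + V(N))*((-4 - 8)*(-8)) = (-1/11 + √462*√(-4)/21)*((-4 - 8)*(-8)) = (-1/11 + √462*(2*I)/21)*(-12*(-8)) = (-1/11 + 2*I*√462/21)*96 = -96/11 + 64*I*√462/7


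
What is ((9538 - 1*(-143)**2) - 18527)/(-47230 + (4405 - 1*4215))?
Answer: 14719/23520 ≈ 0.62581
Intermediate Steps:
((9538 - 1*(-143)**2) - 18527)/(-47230 + (4405 - 1*4215)) = ((9538 - 1*20449) - 18527)/(-47230 + (4405 - 4215)) = ((9538 - 20449) - 18527)/(-47230 + 190) = (-10911 - 18527)/(-47040) = -29438*(-1/47040) = 14719/23520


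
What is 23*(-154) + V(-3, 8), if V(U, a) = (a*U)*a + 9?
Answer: -3725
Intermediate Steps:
V(U, a) = 9 + U*a² (V(U, a) = (U*a)*a + 9 = U*a² + 9 = 9 + U*a²)
23*(-154) + V(-3, 8) = 23*(-154) + (9 - 3*8²) = -3542 + (9 - 3*64) = -3542 + (9 - 192) = -3542 - 183 = -3725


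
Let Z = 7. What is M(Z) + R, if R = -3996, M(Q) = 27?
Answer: -3969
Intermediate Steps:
M(Z) + R = 27 - 3996 = -3969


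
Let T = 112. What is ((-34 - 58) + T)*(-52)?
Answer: -1040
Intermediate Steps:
((-34 - 58) + T)*(-52) = ((-34 - 58) + 112)*(-52) = (-92 + 112)*(-52) = 20*(-52) = -1040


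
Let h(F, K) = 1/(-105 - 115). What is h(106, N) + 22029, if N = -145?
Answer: 4846379/220 ≈ 22029.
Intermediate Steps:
h(F, K) = -1/220 (h(F, K) = 1/(-220) = -1/220)
h(106, N) + 22029 = -1/220 + 22029 = 4846379/220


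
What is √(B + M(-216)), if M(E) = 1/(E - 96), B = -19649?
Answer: I*√478178142/156 ≈ 140.17*I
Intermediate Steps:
M(E) = 1/(-96 + E)
√(B + M(-216)) = √(-19649 + 1/(-96 - 216)) = √(-19649 + 1/(-312)) = √(-19649 - 1/312) = √(-6130489/312) = I*√478178142/156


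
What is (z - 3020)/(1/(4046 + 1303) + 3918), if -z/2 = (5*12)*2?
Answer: -17437740/20957383 ≈ -0.83206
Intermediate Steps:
z = -240 (z = -2*5*12*2 = -120*2 = -2*120 = -240)
(z - 3020)/(1/(4046 + 1303) + 3918) = (-240 - 3020)/(1/(4046 + 1303) + 3918) = -3260/(1/5349 + 3918) = -3260/20957383/5349 = -3260*5349/20957383 = -17437740/20957383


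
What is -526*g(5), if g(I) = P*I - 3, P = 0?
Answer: 1578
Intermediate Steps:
g(I) = -3 (g(I) = 0*I - 3 = 0 - 3 = -3)
-526*g(5) = -526*(-3) = 1578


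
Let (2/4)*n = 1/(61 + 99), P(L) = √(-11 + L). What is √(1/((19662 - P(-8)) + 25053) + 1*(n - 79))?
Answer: √5*√((-282554005 + 6319*I*√19)/(44715 - I*√19))/20 ≈ 1.2265e-10 + 8.8875*I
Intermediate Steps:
n = 1/80 (n = 2/(61 + 99) = 2/160 = 2*(1/160) = 1/80 ≈ 0.012500)
√(1/((19662 - P(-8)) + 25053) + 1*(n - 79)) = √(1/((19662 - √(-11 - 8)) + 25053) + 1*(1/80 - 79)) = √(1/((19662 - √(-19)) + 25053) + 1*(-6319/80)) = √(1/((19662 - I*√19) + 25053) - 6319/80) = √(1/(44715 - I*√19) - 6319/80) = √(-6319/80 + 1/(44715 - I*√19))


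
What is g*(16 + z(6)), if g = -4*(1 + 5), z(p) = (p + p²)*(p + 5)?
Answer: -11472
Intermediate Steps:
z(p) = (5 + p)*(p + p²) (z(p) = (p + p²)*(5 + p) = (5 + p)*(p + p²))
g = -24 (g = -4*6 = -24)
g*(16 + z(6)) = -24*(16 + 6*(5 + 6² + 6*6)) = -24*(16 + 6*(5 + 36 + 36)) = -24*(16 + 6*77) = -24*(16 + 462) = -24*478 = -11472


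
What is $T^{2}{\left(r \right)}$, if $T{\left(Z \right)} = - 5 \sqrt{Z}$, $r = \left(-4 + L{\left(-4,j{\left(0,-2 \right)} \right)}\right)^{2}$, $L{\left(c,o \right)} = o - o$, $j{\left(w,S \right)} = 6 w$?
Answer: $400$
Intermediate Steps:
$L{\left(c,o \right)} = 0$
$r = 16$ ($r = \left(-4 + 0\right)^{2} = \left(-4\right)^{2} = 16$)
$T^{2}{\left(r \right)} = \left(- 5 \sqrt{16}\right)^{2} = \left(\left(-5\right) 4\right)^{2} = \left(-20\right)^{2} = 400$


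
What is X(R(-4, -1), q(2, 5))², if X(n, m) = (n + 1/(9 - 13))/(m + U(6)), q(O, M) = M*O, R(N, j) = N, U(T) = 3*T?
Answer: 289/12544 ≈ 0.023039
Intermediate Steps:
X(n, m) = (-¼ + n)/(18 + m) (X(n, m) = (n + 1/(9 - 13))/(m + 3*6) = (n + 1/(-4))/(m + 18) = (n - ¼)/(18 + m) = (-¼ + n)/(18 + m))
X(R(-4, -1), q(2, 5))² = ((-¼ - 4)/(18 + 5*2))² = (-17/4/(18 + 10))² = (-17/4/28)² = ((1/28)*(-17/4))² = (-17/112)² = 289/12544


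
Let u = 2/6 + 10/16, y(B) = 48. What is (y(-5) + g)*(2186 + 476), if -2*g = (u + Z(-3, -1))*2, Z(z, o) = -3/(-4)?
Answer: 1478741/12 ≈ 1.2323e+5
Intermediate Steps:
u = 23/24 (u = 2*(⅙) + 10*(1/16) = ⅓ + 5/8 = 23/24 ≈ 0.95833)
Z(z, o) = ¾ (Z(z, o) = -3*(-¼) = ¾)
g = -41/24 (g = -(23/24 + ¾)*2/2 = -41*2/48 = -½*41/12 = -41/24 ≈ -1.7083)
(y(-5) + g)*(2186 + 476) = (48 - 41/24)*(2186 + 476) = (1111/24)*2662 = 1478741/12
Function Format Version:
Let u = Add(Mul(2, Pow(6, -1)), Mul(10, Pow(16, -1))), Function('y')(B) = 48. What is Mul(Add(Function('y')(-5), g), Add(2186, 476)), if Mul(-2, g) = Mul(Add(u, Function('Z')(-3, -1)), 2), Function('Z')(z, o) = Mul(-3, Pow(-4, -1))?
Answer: Rational(1478741, 12) ≈ 1.2323e+5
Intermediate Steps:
u = Rational(23, 24) (u = Add(Mul(2, Rational(1, 6)), Mul(10, Rational(1, 16))) = Add(Rational(1, 3), Rational(5, 8)) = Rational(23, 24) ≈ 0.95833)
Function('Z')(z, o) = Rational(3, 4) (Function('Z')(z, o) = Mul(-3, Rational(-1, 4)) = Rational(3, 4))
g = Rational(-41, 24) (g = Mul(Rational(-1, 2), Mul(Add(Rational(23, 24), Rational(3, 4)), 2)) = Mul(Rational(-1, 2), Mul(Rational(41, 24), 2)) = Mul(Rational(-1, 2), Rational(41, 12)) = Rational(-41, 24) ≈ -1.7083)
Mul(Add(Function('y')(-5), g), Add(2186, 476)) = Mul(Add(48, Rational(-41, 24)), Add(2186, 476)) = Mul(Rational(1111, 24), 2662) = Rational(1478741, 12)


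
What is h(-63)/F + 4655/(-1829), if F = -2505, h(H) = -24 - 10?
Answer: -11598589/4581645 ≈ -2.5315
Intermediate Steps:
h(H) = -34
h(-63)/F + 4655/(-1829) = -34/(-2505) + 4655/(-1829) = -34*(-1/2505) + 4655*(-1/1829) = 34/2505 - 4655/1829 = -11598589/4581645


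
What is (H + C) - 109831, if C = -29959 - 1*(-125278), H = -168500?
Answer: -183012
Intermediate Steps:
C = 95319 (C = -29959 + 125278 = 95319)
(H + C) - 109831 = (-168500 + 95319) - 109831 = -73181 - 109831 = -183012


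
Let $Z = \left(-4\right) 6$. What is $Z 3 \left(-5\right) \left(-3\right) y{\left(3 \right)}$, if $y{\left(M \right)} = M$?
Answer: $-3240$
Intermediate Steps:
$Z = -24$
$Z 3 \left(-5\right) \left(-3\right) y{\left(3 \right)} = - 24 \cdot 3 \left(-5\right) \left(-3\right) 3 = - 24 \left(\left(-15\right) \left(-3\right)\right) 3 = \left(-24\right) 45 \cdot 3 = \left(-1080\right) 3 = -3240$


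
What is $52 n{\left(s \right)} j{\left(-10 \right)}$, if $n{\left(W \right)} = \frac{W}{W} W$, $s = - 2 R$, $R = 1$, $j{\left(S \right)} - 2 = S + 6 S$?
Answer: $7072$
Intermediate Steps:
$j{\left(S \right)} = 2 + 7 S$ ($j{\left(S \right)} = 2 + \left(S + 6 S\right) = 2 + 7 S$)
$s = -2$ ($s = \left(-2\right) 1 = -2$)
$n{\left(W \right)} = W$ ($n{\left(W \right)} = 1 W = W$)
$52 n{\left(s \right)} j{\left(-10 \right)} = 52 \left(-2\right) \left(2 + 7 \left(-10\right)\right) = - 104 \left(2 - 70\right) = \left(-104\right) \left(-68\right) = 7072$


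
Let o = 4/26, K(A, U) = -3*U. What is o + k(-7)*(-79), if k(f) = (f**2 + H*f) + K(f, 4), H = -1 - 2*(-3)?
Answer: -2052/13 ≈ -157.85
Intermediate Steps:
H = 5 (H = -1 + 6 = 5)
o = 2/13 (o = 4*(1/26) = 2/13 ≈ 0.15385)
k(f) = -12 + f**2 + 5*f (k(f) = (f**2 + 5*f) - 3*4 = (f**2 + 5*f) - 12 = -12 + f**2 + 5*f)
o + k(-7)*(-79) = 2/13 + (-12 + (-7)**2 + 5*(-7))*(-79) = 2/13 + (-12 + 49 - 35)*(-79) = 2/13 + 2*(-79) = 2/13 - 158 = -2052/13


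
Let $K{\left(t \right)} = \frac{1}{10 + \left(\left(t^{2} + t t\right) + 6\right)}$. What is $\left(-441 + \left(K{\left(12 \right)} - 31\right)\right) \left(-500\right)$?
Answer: $\frac{17935875}{76} \approx 2.36 \cdot 10^{5}$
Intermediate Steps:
$K{\left(t \right)} = \frac{1}{16 + 2 t^{2}}$ ($K{\left(t \right)} = \frac{1}{10 + \left(\left(t^{2} + t^{2}\right) + 6\right)} = \frac{1}{10 + \left(2 t^{2} + 6\right)} = \frac{1}{10 + \left(6 + 2 t^{2}\right)} = \frac{1}{16 + 2 t^{2}}$)
$\left(-441 + \left(K{\left(12 \right)} - 31\right)\right) \left(-500\right) = \left(-441 - \left(31 - \frac{1}{2 \left(8 + 12^{2}\right)}\right)\right) \left(-500\right) = \left(-441 - \left(31 - \frac{1}{2 \left(8 + 144\right)}\right)\right) \left(-500\right) = \left(-441 - \left(31 - \frac{1}{2 \cdot 152}\right)\right) \left(-500\right) = \left(-441 + \left(\frac{1}{2} \cdot \frac{1}{152} - 31\right)\right) \left(-500\right) = \left(-441 + \left(\frac{1}{304} - 31\right)\right) \left(-500\right) = \left(-441 - \frac{9423}{304}\right) \left(-500\right) = \left(- \frac{143487}{304}\right) \left(-500\right) = \frac{17935875}{76}$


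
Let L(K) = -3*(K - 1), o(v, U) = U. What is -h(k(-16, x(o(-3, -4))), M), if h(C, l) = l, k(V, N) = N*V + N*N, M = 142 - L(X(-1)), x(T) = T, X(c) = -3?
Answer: -130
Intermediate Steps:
L(K) = 3 - 3*K (L(K) = -3*(-1 + K) = 3 - 3*K)
M = 130 (M = 142 - (3 - 3*(-3)) = 142 - (3 + 9) = 142 - 1*12 = 142 - 12 = 130)
k(V, N) = N² + N*V (k(V, N) = N*V + N² = N² + N*V)
-h(k(-16, x(o(-3, -4))), M) = -1*130 = -130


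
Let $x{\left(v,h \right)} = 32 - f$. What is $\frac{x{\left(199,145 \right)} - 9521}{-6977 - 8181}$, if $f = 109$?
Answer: $\frac{4799}{7579} \approx 0.6332$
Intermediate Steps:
$x{\left(v,h \right)} = -77$ ($x{\left(v,h \right)} = 32 - 109 = -77$)
$\frac{x{\left(199,145 \right)} - 9521}{-6977 - 8181} = \frac{-77 - 9521}{-6977 - 8181} = - \frac{9598}{-15158} = \left(-9598\right) \left(- \frac{1}{15158}\right) = \frac{4799}{7579}$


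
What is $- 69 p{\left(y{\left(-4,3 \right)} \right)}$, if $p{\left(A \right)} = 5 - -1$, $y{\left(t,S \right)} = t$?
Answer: $-414$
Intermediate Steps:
$p{\left(A \right)} = 6$ ($p{\left(A \right)} = 5 + 1 = 6$)
$- 69 p{\left(y{\left(-4,3 \right)} \right)} = \left(-69\right) 6 = -414$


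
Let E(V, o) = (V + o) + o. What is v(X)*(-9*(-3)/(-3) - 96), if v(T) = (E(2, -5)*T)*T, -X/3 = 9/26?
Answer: 153090/169 ≈ 905.86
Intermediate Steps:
E(V, o) = V + 2*o
X = -27/26 ≈ -1.0385
v(T) = -8*T² (v(T) = ((2 + 2*(-5))*T)*T = ((2 - 10)*T)*T = (-8*T)*T = -8*T²)
v(X)*(-9*(-3)/(-3) - 96) = (-8*(-27/26)²)*(-9*(-3)/(-3) - 96) = (-8*729/676)*(27*(-⅓) - 96) = -1458*(-9 - 96)/169 = -1458/169*(-105) = 153090/169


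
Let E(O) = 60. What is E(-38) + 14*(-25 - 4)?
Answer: -346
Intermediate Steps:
E(-38) + 14*(-25 - 4) = 60 + 14*(-25 - 4) = 60 + 14*(-29) = 60 - 406 = -346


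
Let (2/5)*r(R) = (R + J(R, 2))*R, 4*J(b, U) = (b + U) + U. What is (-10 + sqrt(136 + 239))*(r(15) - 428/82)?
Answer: -1206065/164 + 1206065*sqrt(15)/328 ≈ 6887.0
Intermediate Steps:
J(b, U) = U/2 + b/4 (J(b, U) = ((b + U) + U)/4 = ((U + b) + U)/4 = (b + 2*U)/4 = U/2 + b/4)
r(R) = 5*R*(1 + 5*R/4)/2 (r(R) = 5*((R + ((1/2)*2 + R/4))*R)/2 = 5*((R + (1 + R/4))*R)/2 = 5*((1 + 5*R/4)*R)/2 = 5*(R*(1 + 5*R/4))/2 = 5*R*(1 + 5*R/4)/2)
(-10 + sqrt(136 + 239))*(r(15) - 428/82) = (-10 + sqrt(136 + 239))*((5/8)*15*(4 + 5*15) - 428/82) = (-10 + sqrt(375))*((5/8)*15*(4 + 75) - 428*1/82) = (-10 + 5*sqrt(15))*((5/8)*15*79 - 214/41) = (-10 + 5*sqrt(15))*(5925/8 - 214/41) = (-10 + 5*sqrt(15))*(241213/328) = -1206065/164 + 1206065*sqrt(15)/328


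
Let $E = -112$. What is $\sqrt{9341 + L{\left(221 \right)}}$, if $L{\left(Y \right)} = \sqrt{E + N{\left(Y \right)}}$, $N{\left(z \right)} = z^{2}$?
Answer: $\sqrt{9341 + \sqrt{48729}} \approx 97.784$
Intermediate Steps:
$L{\left(Y \right)} = \sqrt{-112 + Y^{2}}$
$\sqrt{9341 + L{\left(221 \right)}} = \sqrt{9341 + \sqrt{-112 + 221^{2}}} = \sqrt{9341 + \sqrt{-112 + 48841}} = \sqrt{9341 + \sqrt{48729}}$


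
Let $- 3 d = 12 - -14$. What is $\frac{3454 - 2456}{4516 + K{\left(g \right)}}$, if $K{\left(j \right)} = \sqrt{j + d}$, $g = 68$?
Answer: $\frac{6760452}{30591295} - \frac{499 \sqrt{534}}{30591295} \approx 0.22062$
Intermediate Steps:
$d = - \frac{26}{3}$ ($d = - \frac{12 - -14}{3} = - \frac{12 + 14}{3} = \left(- \frac{1}{3}\right) 26 = - \frac{26}{3} \approx -8.6667$)
$K{\left(j \right)} = \sqrt{- \frac{26}{3} + j}$ ($K{\left(j \right)} = \sqrt{j - \frac{26}{3}} = \sqrt{- \frac{26}{3} + j}$)
$\frac{3454 - 2456}{4516 + K{\left(g \right)}} = \frac{3454 - 2456}{4516 + \frac{\sqrt{-78 + 9 \cdot 68}}{3}} = \frac{998}{4516 + \frac{\sqrt{-78 + 612}}{3}} = \frac{998}{4516 + \frac{\sqrt{534}}{3}}$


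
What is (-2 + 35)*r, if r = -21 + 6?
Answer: -495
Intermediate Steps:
r = -15
(-2 + 35)*r = (-2 + 35)*(-15) = 33*(-15) = -495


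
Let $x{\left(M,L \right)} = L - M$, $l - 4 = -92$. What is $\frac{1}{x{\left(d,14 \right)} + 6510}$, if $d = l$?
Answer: $\frac{1}{6612} \approx 0.00015124$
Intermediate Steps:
$l = -88$ ($l = 4 - 92 = -88$)
$d = -88$
$\frac{1}{x{\left(d,14 \right)} + 6510} = \frac{1}{\left(14 - -88\right) + 6510} = \frac{1}{\left(14 + 88\right) + 6510} = \frac{1}{102 + 6510} = \frac{1}{6612}$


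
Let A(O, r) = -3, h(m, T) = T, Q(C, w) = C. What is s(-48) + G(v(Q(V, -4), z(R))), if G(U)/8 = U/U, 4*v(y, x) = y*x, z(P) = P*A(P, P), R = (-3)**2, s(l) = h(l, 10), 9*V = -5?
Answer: 18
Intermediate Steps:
V = -5/9 (V = (1/9)*(-5) = -5/9 ≈ -0.55556)
s(l) = 10
R = 9
z(P) = -3*P (z(P) = P*(-3) = -3*P)
v(y, x) = x*y/4 (v(y, x) = (y*x)/4 = (x*y)/4 = x*y/4)
G(U) = 8 (G(U) = 8*(U/U) = 8*1 = 8)
s(-48) + G(v(Q(V, -4), z(R))) = 10 + 8 = 18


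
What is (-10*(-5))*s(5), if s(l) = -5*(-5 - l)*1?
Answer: 2500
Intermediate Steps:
s(l) = 25 + 5*l (s(l) = (25 + 5*l)*1 = 25 + 5*l)
(-10*(-5))*s(5) = (-10*(-5))*(25 + 5*5) = 50*(25 + 25) = 50*50 = 2500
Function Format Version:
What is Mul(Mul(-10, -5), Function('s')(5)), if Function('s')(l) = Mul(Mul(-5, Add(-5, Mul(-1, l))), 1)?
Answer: 2500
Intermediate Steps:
Function('s')(l) = Add(25, Mul(5, l)) (Function('s')(l) = Mul(Add(25, Mul(5, l)), 1) = Add(25, Mul(5, l)))
Mul(Mul(-10, -5), Function('s')(5)) = Mul(Mul(-10, -5), Add(25, Mul(5, 5))) = Mul(50, Add(25, 25)) = Mul(50, 50) = 2500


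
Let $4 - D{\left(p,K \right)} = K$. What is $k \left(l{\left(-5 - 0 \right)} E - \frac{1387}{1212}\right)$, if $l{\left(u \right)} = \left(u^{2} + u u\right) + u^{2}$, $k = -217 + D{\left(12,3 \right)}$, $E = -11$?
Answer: $\frac{18023166}{101} \approx 1.7845 \cdot 10^{5}$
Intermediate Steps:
$D{\left(p,K \right)} = 4 - K$
$k = -216$ ($k = -217 + \left(4 - 3\right) = -217 + 1 = -216$)
$l{\left(u \right)} = 3 u^{2}$ ($l{\left(u \right)} = \left(u^{2} + u^{2}\right) + u^{2} = 2 u^{2} + u^{2} = 3 u^{2}$)
$k \left(l{\left(-5 - 0 \right)} E - \frac{1387}{1212}\right) = - 216 \left(3 \left(-5 - 0\right)^{2} \left(-11\right) - \frac{1387}{1212}\right) = - 216 \left(3 \left(-5 + 0\right)^{2} \left(-11\right) - \frac{1387}{1212}\right) = - 216 \left(3 \left(-5\right)^{2} \left(-11\right) - \frac{1387}{1212}\right) = - 216 \left(3 \cdot 25 \left(-11\right) - \frac{1387}{1212}\right) = - 216 \left(75 \left(-11\right) - \frac{1387}{1212}\right) = - 216 \left(-825 - \frac{1387}{1212}\right) = \left(-216\right) \left(- \frac{1001287}{1212}\right) = \frac{18023166}{101}$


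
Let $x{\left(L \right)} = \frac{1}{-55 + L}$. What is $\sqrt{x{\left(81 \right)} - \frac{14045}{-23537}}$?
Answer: $\frac{\sqrt{237873913134}}{611962} \approx 0.79698$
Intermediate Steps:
$\sqrt{x{\left(81 \right)} - \frac{14045}{-23537}} = \sqrt{\frac{1}{-55 + 81} - \frac{14045}{-23537}} = \sqrt{\frac{1}{26} - - \frac{14045}{23537}} = \sqrt{\frac{1}{26} + \frac{14045}{23537}} = \sqrt{\frac{388707}{611962}} = \frac{\sqrt{237873913134}}{611962}$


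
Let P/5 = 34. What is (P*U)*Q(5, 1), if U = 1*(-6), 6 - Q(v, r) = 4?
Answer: -2040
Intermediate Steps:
Q(v, r) = 2 (Q(v, r) = 6 - 1*4 = 6 - 4 = 2)
U = -6
P = 170 (P = 5*34 = 170)
(P*U)*Q(5, 1) = (170*(-6))*2 = -1020*2 = -2040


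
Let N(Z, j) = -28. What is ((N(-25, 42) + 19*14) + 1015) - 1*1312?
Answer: -59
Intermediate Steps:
((N(-25, 42) + 19*14) + 1015) - 1*1312 = ((-28 + 19*14) + 1015) - 1*1312 = ((-28 + 266) + 1015) - 1312 = (238 + 1015) - 1312 = 1253 - 1312 = -59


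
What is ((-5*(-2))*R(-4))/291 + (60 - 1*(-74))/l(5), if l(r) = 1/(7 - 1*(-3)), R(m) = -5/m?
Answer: 779905/582 ≈ 1340.0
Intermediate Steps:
l(r) = ⅒ (l(r) = 1/(7 + 3) = 1/10 = ⅒)
((-5*(-2))*R(-4))/291 + (60 - 1*(-74))/l(5) = ((-5*(-2))*(-5/(-4)))/291 + (60 - 1*(-74))/(⅒) = (10*(-5*(-¼)))*(1/291) + (60 + 74)*10 = (10*(5/4))*(1/291) + 134*10 = (25/2)*(1/291) + 1340 = 25/582 + 1340 = 779905/582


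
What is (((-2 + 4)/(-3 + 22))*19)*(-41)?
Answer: -82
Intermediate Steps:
(((-2 + 4)/(-3 + 22))*19)*(-41) = ((2/19)*19)*(-41) = 2*(-41) = -82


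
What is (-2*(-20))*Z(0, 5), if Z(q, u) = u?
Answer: 200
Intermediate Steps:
(-2*(-20))*Z(0, 5) = -2*(-20)*5 = 40*5 = 200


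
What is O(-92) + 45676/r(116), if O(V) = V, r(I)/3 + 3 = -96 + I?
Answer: 40984/51 ≈ 803.61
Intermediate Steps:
r(I) = -297 + 3*I (r(I) = -9 + 3*(-96 + I) = -9 + (-288 + 3*I) = -297 + 3*I)
O(-92) + 45676/r(116) = -92 + 45676/(-297 + 3*116) = -92 + 45676/(-297 + 348) = -92 + 45676/51 = 40984/51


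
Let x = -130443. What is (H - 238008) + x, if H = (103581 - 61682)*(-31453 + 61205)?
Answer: 1246210597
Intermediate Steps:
H = 1246579048 (H = 41899*29752 = 1246579048)
(H - 238008) + x = (1246579048 - 238008) - 130443 = 1246341040 - 130443 = 1246210597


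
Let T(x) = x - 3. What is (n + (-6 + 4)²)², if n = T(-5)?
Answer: 16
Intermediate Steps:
T(x) = -3 + x
n = -8 (n = -3 - 5 = -8)
(n + (-6 + 4)²)² = (-8 + (-6 + 4)²)² = (-8 + (-2)²)² = (-8 + 4)² = (-4)² = 16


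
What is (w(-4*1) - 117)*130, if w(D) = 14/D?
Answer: -15665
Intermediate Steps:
(w(-4*1) - 117)*130 = (14/((-4*1)) - 117)*130 = (14/(-4) - 117)*130 = (14*(-1/4) - 117)*130 = (-7/2 - 117)*130 = -241/2*130 = -15665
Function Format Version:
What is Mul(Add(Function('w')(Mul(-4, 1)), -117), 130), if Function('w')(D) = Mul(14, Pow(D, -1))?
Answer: -15665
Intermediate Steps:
Mul(Add(Function('w')(Mul(-4, 1)), -117), 130) = Mul(Add(Mul(14, Pow(Mul(-4, 1), -1)), -117), 130) = Mul(Add(Mul(14, Pow(-4, -1)), -117), 130) = Mul(Add(Mul(14, Rational(-1, 4)), -117), 130) = Mul(Add(Rational(-7, 2), -117), 130) = Mul(Rational(-241, 2), 130) = -15665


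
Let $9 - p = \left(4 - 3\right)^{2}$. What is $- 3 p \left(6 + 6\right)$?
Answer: $-288$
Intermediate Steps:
$p = 8$ ($p = 9 - \left(4 - 3\right)^{2} = 9 - 1^{2} = 9 - 1 = 8$)
$- 3 p \left(6 + 6\right) = \left(-3\right) 8 \left(6 + 6\right) = \left(-24\right) 12 = -288$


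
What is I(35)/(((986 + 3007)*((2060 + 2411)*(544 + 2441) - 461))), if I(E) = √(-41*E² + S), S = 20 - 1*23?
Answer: I*√12557/26644238841 ≈ 4.2057e-9*I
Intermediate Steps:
S = -3 (S = 20 - 23 = -3)
I(E) = √(-3 - 41*E²) (I(E) = √(-41*E² - 3) = √(-3 - 41*E²))
I(35)/(((986 + 3007)*((2060 + 2411)*(544 + 2441) - 461))) = √(-3 - 41*35²)/(((986 + 3007)*((2060 + 2411)*(544 + 2441) - 461))) = √(-3 - 41*1225)/((3993*(4471*2985 - 461))) = √(-3 - 50225)/((3993*(13345935 - 461))) = √(-50228)/((3993*13345474)) = (2*I*√12557)/53288477682 = (2*I*√12557)*(1/53288477682) = I*√12557/26644238841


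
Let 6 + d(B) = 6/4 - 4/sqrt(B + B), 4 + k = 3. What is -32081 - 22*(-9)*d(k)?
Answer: -32972 + 396*I*sqrt(2) ≈ -32972.0 + 560.03*I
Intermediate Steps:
k = -1 (k = -4 + 3 = -1)
d(B) = -9/2 - 2*sqrt(2)/sqrt(B) (d(B) = -6 + (6/4 - 4/sqrt(B + B)) = -6 + (6*(1/4) - 4*sqrt(2)/(2*sqrt(B))) = -6 + (3/2 - 4*sqrt(2)/(2*sqrt(B))) = -6 + (3/2 - 2*sqrt(2)/sqrt(B)) = -9/2 - 2*sqrt(2)/sqrt(B))
-32081 - 22*(-9)*d(k) = -32081 - 22*(-9)*(-9/2 - 2*sqrt(2)/sqrt(-1)) = -32081 - (-198)*(-9/2 - 2*sqrt(2)*(-I)) = -32081 - (-198)*(-9/2 + 2*I*sqrt(2)) = -32081 - (891 - 396*I*sqrt(2)) = -32081 + (-891 + 396*I*sqrt(2)) = -32972 + 396*I*sqrt(2)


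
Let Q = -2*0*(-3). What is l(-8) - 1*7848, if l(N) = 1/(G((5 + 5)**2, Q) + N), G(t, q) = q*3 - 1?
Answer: -70633/9 ≈ -7848.1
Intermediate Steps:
Q = 0 (Q = 0*(-3) = 0)
G(t, q) = -1 + 3*q (G(t, q) = 3*q - 1 = -1 + 3*q)
l(N) = 1/(-1 + N) (l(N) = 1/((-1 + 3*0) + N) = 1/((-1 + 0) + N) = 1/(-1 + N))
l(-8) - 1*7848 = 1/(-1 - 8) - 1*7848 = 1/(-9) - 7848 = -1/9 - 7848 = -70633/9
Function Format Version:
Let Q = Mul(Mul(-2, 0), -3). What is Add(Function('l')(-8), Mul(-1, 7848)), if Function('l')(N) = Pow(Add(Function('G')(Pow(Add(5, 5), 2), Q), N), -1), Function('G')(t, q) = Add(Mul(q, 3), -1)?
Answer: Rational(-70633, 9) ≈ -7848.1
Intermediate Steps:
Q = 0 (Q = Mul(0, -3) = 0)
Function('G')(t, q) = Add(-1, Mul(3, q)) (Function('G')(t, q) = Add(Mul(3, q), -1) = Add(-1, Mul(3, q)))
Function('l')(N) = Pow(Add(-1, N), -1) (Function('l')(N) = Pow(Add(Add(-1, Mul(3, 0)), N), -1) = Pow(Add(Add(-1, 0), N), -1) = Pow(Add(-1, N), -1))
Add(Function('l')(-8), Mul(-1, 7848)) = Add(Pow(Add(-1, -8), -1), Mul(-1, 7848)) = Add(Pow(-9, -1), -7848) = Add(Rational(-1, 9), -7848) = Rational(-70633, 9)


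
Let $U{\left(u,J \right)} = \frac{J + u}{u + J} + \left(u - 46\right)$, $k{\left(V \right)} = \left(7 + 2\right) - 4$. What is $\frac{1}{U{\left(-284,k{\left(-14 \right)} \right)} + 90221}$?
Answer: $\frac{1}{89892} \approx 1.1124 \cdot 10^{-5}$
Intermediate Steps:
$k{\left(V \right)} = 5$ ($k{\left(V \right)} = 9 - 4 = 5$)
$U{\left(u,J \right)} = -45 + u$ ($U{\left(u,J \right)} = \frac{J + u}{J + u} + \left(-46 + u\right) = 1 + \left(-46 + u\right) = -45 + u$)
$\frac{1}{U{\left(-284,k{\left(-14 \right)} \right)} + 90221} = \frac{1}{\left(-45 - 284\right) + 90221} = \frac{1}{-329 + 90221} = \frac{1}{89892}$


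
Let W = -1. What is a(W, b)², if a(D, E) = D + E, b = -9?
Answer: 100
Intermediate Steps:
a(W, b)² = (-1 - 9)² = (-10)² = 100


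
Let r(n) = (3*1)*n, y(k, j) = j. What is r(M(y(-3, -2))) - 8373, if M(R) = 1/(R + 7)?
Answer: -41862/5 ≈ -8372.4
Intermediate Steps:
M(R) = 1/(7 + R)
r(n) = 3*n
r(M(y(-3, -2))) - 8373 = 3/(7 - 2) - 8373 = 3/5 - 8373 = 3*(⅕) - 8373 = ⅗ - 8373 = -41862/5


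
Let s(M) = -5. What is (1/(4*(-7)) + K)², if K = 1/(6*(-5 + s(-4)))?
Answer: 121/44100 ≈ 0.0027438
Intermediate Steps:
K = -1/60 (K = 1/(6*(-5 - 5)) = 1/(6*(-10)) = 1/(-60) = -1/60 ≈ -0.016667)
(1/(4*(-7)) + K)² = (1/(4*(-7)) - 1/60)² = (1/(-28) - 1/60)² = (-1/28 - 1/60)² = (-11/210)² = 121/44100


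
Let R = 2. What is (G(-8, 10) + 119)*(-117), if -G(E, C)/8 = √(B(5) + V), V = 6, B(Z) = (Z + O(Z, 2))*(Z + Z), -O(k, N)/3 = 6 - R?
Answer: -13923 + 7488*I ≈ -13923.0 + 7488.0*I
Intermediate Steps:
O(k, N) = -12 (O(k, N) = -3*(6 - 1*2) = -3*(6 - 2) = -3*4 = -12)
B(Z) = 2*Z*(-12 + Z) (B(Z) = (Z - 12)*(Z + Z) = (-12 + Z)*(2*Z) = 2*Z*(-12 + Z))
G(E, C) = -64*I (G(E, C) = -8*√(2*5*(-12 + 5) + 6) = -8*√(2*5*(-7) + 6) = -8*√(-70 + 6) = -64*I)
(G(-8, 10) + 119)*(-117) = (-64*I + 119)*(-117) = (119 - 64*I)*(-117) = -13923 + 7488*I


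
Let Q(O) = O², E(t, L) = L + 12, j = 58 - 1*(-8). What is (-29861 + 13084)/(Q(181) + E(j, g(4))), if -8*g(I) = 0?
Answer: -16777/32773 ≈ -0.51192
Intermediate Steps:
g(I) = 0 (g(I) = -⅛*0 = 0)
j = 66 (j = 58 + 8 = 66)
E(t, L) = 12 + L
(-29861 + 13084)/(Q(181) + E(j, g(4))) = (-29861 + 13084)/(181² + (12 + 0)) = -16777/(32761 + 12) = -16777/32773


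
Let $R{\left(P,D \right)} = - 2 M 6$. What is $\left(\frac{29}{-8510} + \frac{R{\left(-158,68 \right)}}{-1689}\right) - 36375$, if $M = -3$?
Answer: $- \frac{174277472197}{4791130} \approx -36375.0$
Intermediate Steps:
$R{\left(P,D \right)} = 36$ ($R{\left(P,D \right)} = \left(-2\right) \left(-3\right) 6 = 6 \cdot 6 = 36$)
$\left(\frac{29}{-8510} + \frac{R{\left(-158,68 \right)}}{-1689}\right) - 36375 = \left(\frac{29}{-8510} + \frac{36}{-1689}\right) - 36375 = \left(29 \left(- \frac{1}{8510}\right) + 36 \left(- \frac{1}{1689}\right)\right) - 36375 = \left(- \frac{29}{8510} - \frac{12}{563}\right) - 36375 = - \frac{118447}{4791130} - 36375 = - \frac{174277472197}{4791130}$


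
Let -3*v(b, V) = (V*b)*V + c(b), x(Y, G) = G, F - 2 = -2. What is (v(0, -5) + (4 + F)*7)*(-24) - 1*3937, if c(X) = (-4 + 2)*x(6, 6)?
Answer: -4705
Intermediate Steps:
F = 0 (F = 2 - 2 = 0)
c(X) = -12 (c(X) = (-4 + 2)*6 = -2*6 = -12)
v(b, V) = 4 - b*V**2/3 (v(b, V) = -((V*b)*V - 12)/3 = -(b*V**2 - 12)/3 = -(-12 + b*V**2)/3 = 4 - b*V**2/3)
(v(0, -5) + (4 + F)*7)*(-24) - 1*3937 = ((4 - 1/3*0*(-5)**2) + (4 + 0)*7)*(-24) - 1*3937 = ((4 - 1/3*0*25) + 4*7)*(-24) - 3937 = ((4 + 0) + 28)*(-24) - 3937 = (4 + 28)*(-24) - 3937 = 32*(-24) - 3937 = -768 - 3937 = -4705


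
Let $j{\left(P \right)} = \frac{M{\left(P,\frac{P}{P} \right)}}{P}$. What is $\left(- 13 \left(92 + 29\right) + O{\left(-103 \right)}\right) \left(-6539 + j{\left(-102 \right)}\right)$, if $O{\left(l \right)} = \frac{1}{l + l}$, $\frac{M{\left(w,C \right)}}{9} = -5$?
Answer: $\frac{72037434129}{7004} \approx 1.0285 \cdot 10^{7}$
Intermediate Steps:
$M{\left(w,C \right)} = -45$ ($M{\left(w,C \right)} = 9 \left(-5\right) = -45$)
$O{\left(l \right)} = \frac{1}{2 l}$
$j{\left(P \right)} = - \frac{45}{P}$
$\left(- 13 \left(92 + 29\right) + O{\left(-103 \right)}\right) \left(-6539 + j{\left(-102 \right)}\right) = \left(- 13 \left(92 + 29\right) + \frac{1}{2 \left(-103\right)}\right) \left(-6539 - \frac{45}{-102}\right) = \left(\left(-13\right) 121 + \frac{1}{2} \left(- \frac{1}{103}\right)\right) \left(-6539 - - \frac{15}{34}\right) = \left(-1573 - \frac{1}{206}\right) \left(-6539 + \frac{15}{34}\right) = \left(- \frac{324039}{206}\right) \left(- \frac{222311}{34}\right) = \frac{72037434129}{7004}$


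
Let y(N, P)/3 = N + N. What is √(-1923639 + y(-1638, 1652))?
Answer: I*√1933467 ≈ 1390.5*I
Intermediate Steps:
y(N, P) = 6*N (y(N, P) = 3*(N + N) = 3*(2*N) = 6*N)
√(-1923639 + y(-1638, 1652)) = √(-1923639 + 6*(-1638)) = √(-1923639 - 9828) = √(-1933467) = I*√1933467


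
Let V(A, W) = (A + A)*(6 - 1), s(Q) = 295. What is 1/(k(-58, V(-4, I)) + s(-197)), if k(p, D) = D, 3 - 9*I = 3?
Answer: 1/255 ≈ 0.0039216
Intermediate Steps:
I = 0 (I = 1/3 - 1/9*3 = 1/3 - 1/3 = 0)
V(A, W) = 10*A (V(A, W) = (2*A)*5 = 10*A)
1/(k(-58, V(-4, I)) + s(-197)) = 1/(10*(-4) + 295) = 1/(-40 + 295) = 1/255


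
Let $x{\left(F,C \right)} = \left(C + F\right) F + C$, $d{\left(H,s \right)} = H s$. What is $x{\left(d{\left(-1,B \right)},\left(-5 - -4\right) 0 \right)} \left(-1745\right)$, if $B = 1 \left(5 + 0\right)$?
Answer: $-43625$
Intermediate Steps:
$B = 5$ ($B = 1 \cdot 5 = 5$)
$x{\left(F,C \right)} = C + F \left(C + F\right)$ ($x{\left(F,C \right)} = F \left(C + F\right) + C = C + F \left(C + F\right)$)
$x{\left(d{\left(-1,B \right)},\left(-5 - -4\right) 0 \right)} \left(-1745\right) = \left(\left(-5 - -4\right) 0 + \left(\left(-1\right) 5\right)^{2} + \left(-5 - -4\right) 0 \left(\left(-1\right) 5\right)\right) \left(-1745\right) = \left(\left(-5 + 4\right) 0 + \left(-5\right)^{2} + \left(-5 + 4\right) 0 \left(-5\right)\right) \left(-1745\right) = \left(\left(-1\right) 0 + 25 + \left(-1\right) 0 \left(-5\right)\right) \left(-1745\right) = \left(0 + 25 + 0 \left(-5\right)\right) \left(-1745\right) = \left(0 + 25 + 0\right) \left(-1745\right) = 25 \left(-1745\right) = -43625$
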